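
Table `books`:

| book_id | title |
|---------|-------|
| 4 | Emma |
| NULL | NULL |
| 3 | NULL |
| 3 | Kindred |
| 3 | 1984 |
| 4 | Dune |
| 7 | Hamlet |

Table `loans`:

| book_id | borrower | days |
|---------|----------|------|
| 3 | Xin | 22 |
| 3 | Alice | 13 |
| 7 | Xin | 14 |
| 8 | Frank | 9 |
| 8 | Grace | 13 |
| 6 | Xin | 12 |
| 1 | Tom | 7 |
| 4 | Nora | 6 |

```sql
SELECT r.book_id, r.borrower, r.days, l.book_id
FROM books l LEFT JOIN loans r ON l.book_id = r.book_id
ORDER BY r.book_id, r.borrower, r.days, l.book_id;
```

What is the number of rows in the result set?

LEFT JOIN keeps every row from `books`; unmatched rows get NULL for `loans`'s columns.
Matching on l.book_id = r.book_id. A NULL in a compared column never satisfies the condition.
- l (book_id=4) pairs with 1 row(s) of r.
- l (book_id=NULL) has no partner → padded with NULL.
- l (book_id=3) pairs with 2 row(s) of r.
- l (book_id=3) pairs with 2 row(s) of r.
- l (book_id=3) pairs with 2 row(s) of r.
- l (book_id=4) pairs with 1 row(s) of r.
- l (book_id=7) pairs with 1 row(s) of r.
Total: 9 matched + 1 padded = 10 rows.

10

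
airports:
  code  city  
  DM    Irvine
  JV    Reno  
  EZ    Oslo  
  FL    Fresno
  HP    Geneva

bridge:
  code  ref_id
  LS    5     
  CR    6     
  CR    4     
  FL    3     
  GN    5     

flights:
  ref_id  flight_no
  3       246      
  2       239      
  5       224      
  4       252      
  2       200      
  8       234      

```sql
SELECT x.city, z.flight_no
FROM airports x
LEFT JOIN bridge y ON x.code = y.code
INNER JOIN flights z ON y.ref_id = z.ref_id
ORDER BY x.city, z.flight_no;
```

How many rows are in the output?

1

Evaluate left to right. First `airports x LEFT JOIN bridge y` on code: 5 row(s).
Then INNER JOIN `flights z` on ref_id: keep only rows whose y.ref_id appears in z.
Result: 1 row(s).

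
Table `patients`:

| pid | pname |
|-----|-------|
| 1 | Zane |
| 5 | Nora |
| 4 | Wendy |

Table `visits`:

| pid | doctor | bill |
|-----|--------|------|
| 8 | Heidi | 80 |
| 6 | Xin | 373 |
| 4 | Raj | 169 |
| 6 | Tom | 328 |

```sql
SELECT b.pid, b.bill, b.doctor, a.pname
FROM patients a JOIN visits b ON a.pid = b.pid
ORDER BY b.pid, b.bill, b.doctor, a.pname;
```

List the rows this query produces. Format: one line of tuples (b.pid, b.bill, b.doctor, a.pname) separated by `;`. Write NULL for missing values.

(4, 169, Raj, Wendy)

INNER JOIN keeps only pairs where the ON condition holds.
Matching on a.pid = b.pid.
- a (pid=1) has no partner → excluded.
- a (pid=5) has no partner → excluded.
- a (pid=4) pairs with 1 row(s) of b.
After projecting and ordering:
b.pid | b.bill | b.doctor | a.pname
4 | 169 | Raj | Wendy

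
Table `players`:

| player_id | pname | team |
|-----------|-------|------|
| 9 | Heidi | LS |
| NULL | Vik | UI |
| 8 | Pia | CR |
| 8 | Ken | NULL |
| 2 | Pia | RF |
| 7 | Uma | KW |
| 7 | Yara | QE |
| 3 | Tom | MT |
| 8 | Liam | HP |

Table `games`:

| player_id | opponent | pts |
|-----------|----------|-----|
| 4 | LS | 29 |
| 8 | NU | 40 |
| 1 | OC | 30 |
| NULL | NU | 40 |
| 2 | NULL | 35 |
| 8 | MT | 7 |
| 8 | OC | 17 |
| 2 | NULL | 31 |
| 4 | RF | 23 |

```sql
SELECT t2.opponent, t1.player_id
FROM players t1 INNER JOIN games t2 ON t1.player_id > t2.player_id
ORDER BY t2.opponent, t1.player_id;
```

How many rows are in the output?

INNER JOIN keeps only pairs where the ON condition holds.
Matching on t1.player_id > t2.player_id. A NULL in a compared column never satisfies the condition.
Matched pairs: 37.
Total: 37 rows.

37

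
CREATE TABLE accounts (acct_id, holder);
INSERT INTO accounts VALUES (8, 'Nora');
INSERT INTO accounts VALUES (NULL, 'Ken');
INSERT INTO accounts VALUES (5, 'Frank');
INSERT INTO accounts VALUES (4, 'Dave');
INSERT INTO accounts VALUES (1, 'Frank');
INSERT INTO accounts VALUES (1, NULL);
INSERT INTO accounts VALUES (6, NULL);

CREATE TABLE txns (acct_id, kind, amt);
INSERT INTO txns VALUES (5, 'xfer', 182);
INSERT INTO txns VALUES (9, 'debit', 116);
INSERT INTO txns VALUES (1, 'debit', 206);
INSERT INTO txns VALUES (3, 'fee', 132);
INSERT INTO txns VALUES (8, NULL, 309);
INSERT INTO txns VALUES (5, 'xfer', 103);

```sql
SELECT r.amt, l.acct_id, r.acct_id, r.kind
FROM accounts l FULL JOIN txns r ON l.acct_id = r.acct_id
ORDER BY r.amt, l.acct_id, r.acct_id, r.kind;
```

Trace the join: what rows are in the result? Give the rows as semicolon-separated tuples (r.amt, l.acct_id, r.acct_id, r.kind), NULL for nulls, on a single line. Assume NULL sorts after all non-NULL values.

FULL OUTER JOIN keeps every row from both sides; unmatched rows get NULL for the other side's columns.
Matching on l.acct_id = r.acct_id. A NULL in a compared column never satisfies the condition.
- l row (acct_id=8): matches 1 r row(s) → 1 output row(s).
- l row (acct_id=NULL): no match → kept, r columns NULL.
- l row (acct_id=5): matches 2 r row(s) → 2 output row(s).
- l row (acct_id=4): no match → kept, r columns NULL.
- l row (acct_id=1): matches 1 r row(s) → 1 output row(s).
- l row (acct_id=1): matches 1 r row(s) → 1 output row(s).
- l row (acct_id=6): no match → kept, r columns NULL.
- plus 2 unmatched r row(s), each kept with NULL l columns.
After projecting and ordering:
r.amt | l.acct_id | r.acct_id | r.kind
103 | 5 | 5 | xfer
116 | NULL | 9 | debit
132 | NULL | 3 | fee
182 | 5 | 5 | xfer
206 | 1 | 1 | debit
206 | 1 | 1 | debit
309 | 8 | 8 | NULL
NULL | 4 | NULL | NULL
NULL | 6 | NULL | NULL
NULL | NULL | NULL | NULL

(103, 5, 5, xfer); (116, NULL, 9, debit); (132, NULL, 3, fee); (182, 5, 5, xfer); (206, 1, 1, debit); (206, 1, 1, debit); (309, 8, 8, NULL); (NULL, 4, NULL, NULL); (NULL, 6, NULL, NULL); (NULL, NULL, NULL, NULL)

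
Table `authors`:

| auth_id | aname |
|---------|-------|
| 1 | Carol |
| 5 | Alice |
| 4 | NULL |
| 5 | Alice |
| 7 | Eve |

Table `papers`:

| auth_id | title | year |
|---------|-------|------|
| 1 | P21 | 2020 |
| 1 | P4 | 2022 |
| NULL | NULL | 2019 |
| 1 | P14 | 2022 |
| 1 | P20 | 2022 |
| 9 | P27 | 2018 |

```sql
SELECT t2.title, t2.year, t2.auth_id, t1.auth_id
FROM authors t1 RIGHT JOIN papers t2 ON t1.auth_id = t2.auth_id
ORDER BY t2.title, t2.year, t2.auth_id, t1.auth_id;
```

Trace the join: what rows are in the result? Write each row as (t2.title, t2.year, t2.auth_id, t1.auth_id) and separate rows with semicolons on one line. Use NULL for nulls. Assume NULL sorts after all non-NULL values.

(P14, 2022, 1, 1); (P20, 2022, 1, 1); (P21, 2020, 1, 1); (P27, 2018, 9, NULL); (P4, 2022, 1, 1); (NULL, 2019, NULL, NULL)

RIGHT JOIN keeps every row from `papers`; unmatched rows get NULL for `authors`'s columns.
Matching on t1.auth_id = t2.auth_id. A NULL in a compared column never satisfies the condition.
- t1 row (auth_id=1): matches 4 t2 row(s) → 4 output row(s).
- t1 row (auth_id=5): no match.
- t1 row (auth_id=4): no match.
- t1 row (auth_id=5): no match.
- t1 row (auth_id=7): no match.
- 2 row(s) from t2 found no t1 partner → padded with NULL.
After projecting and ordering:
t2.title | t2.year | t2.auth_id | t1.auth_id
P14 | 2022 | 1 | 1
P20 | 2022 | 1 | 1
P21 | 2020 | 1 | 1
P27 | 2018 | 9 | NULL
P4 | 2022 | 1 | 1
NULL | 2019 | NULL | NULL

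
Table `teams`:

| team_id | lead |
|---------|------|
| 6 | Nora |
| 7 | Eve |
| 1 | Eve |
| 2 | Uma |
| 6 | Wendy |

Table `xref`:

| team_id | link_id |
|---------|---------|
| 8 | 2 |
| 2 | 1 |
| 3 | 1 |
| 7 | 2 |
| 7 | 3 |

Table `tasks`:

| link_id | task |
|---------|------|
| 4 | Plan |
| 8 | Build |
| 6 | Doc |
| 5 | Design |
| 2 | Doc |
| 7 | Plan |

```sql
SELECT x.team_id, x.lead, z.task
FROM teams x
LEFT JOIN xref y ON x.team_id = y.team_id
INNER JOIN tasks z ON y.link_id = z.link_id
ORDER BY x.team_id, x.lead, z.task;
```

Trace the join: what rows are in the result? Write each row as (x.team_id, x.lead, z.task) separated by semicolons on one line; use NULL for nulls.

Evaluate left to right. First `teams x LEFT JOIN xref y` on team_id: 6 row(s).
Then INNER JOIN `tasks z` on link_id: keep only rows whose y.link_id appears in z.

(7, Eve, Doc)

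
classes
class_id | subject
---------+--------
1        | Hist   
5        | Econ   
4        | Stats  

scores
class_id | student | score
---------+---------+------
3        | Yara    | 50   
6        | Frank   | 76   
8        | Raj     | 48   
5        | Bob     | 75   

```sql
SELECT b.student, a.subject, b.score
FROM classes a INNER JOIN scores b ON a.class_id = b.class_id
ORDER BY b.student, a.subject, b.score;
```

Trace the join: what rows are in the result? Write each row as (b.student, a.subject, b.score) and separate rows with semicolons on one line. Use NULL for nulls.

INNER JOIN keeps only pairs where the ON condition holds.
Matching on a.class_id = b.class_id.
- a[0] class_id=1 → no match; dropped.
- a[1] class_id=5 → 1 match(es) in b → 1 row(s).
- a[2] class_id=4 → no match; dropped.
After projecting and ordering:
b.student | a.subject | b.score
Bob | Econ | 75

(Bob, Econ, 75)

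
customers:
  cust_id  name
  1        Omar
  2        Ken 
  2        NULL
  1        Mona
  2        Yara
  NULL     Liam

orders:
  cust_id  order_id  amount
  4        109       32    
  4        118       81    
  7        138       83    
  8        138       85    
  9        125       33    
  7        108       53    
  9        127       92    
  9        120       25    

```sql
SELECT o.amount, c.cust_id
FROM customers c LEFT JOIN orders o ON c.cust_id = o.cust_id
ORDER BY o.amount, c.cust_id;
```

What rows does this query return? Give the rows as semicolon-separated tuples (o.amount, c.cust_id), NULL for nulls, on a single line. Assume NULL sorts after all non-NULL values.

LEFT JOIN keeps every row from `customers`; unmatched rows get NULL for `orders`'s columns.
Matching on c.cust_id = o.cust_id. A NULL in a compared column never satisfies the condition.
- c[0] cust_id=1 → no match; kept with NULLs on the o side.
- c[1] cust_id=2 → no match; kept with NULLs on the o side.
- c[2] cust_id=2 → no match; kept with NULLs on the o side.
- c[3] cust_id=1 → no match; kept with NULLs on the o side.
- c[4] cust_id=2 → no match; kept with NULLs on the o side.
- c[5] cust_id=NULL → no match; kept with NULLs on the o side.
After projecting and ordering:
o.amount | c.cust_id
NULL | 1
NULL | 1
NULL | 2
NULL | 2
NULL | 2
NULL | NULL

(NULL, 1); (NULL, 1); (NULL, 2); (NULL, 2); (NULL, 2); (NULL, NULL)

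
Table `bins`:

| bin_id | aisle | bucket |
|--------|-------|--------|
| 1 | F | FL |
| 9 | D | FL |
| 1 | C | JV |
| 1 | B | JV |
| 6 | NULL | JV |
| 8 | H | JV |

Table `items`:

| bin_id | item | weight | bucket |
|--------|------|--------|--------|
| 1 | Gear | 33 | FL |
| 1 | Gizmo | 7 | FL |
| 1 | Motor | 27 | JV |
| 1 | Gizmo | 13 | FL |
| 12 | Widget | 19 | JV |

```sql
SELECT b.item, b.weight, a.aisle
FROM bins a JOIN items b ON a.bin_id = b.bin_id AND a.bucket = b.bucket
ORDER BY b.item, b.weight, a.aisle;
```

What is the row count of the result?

INNER JOIN keeps only pairs where the ON condition holds.
Matching on a.bin_id = b.bin_id AND a.bucket = b.bucket.
- a[0] bin_id=1, bucket=FL → 3 match(es) in b → 3 row(s).
- a[1] bin_id=9, bucket=FL → no match; dropped.
- a[2] bin_id=1, bucket=JV → 1 match(es) in b → 1 row(s).
- a[3] bin_id=1, bucket=JV → 1 match(es) in b → 1 row(s).
- a[4] bin_id=6, bucket=JV → no match; dropped.
- a[5] bin_id=8, bucket=JV → no match; dropped.
Total: 5 rows.

5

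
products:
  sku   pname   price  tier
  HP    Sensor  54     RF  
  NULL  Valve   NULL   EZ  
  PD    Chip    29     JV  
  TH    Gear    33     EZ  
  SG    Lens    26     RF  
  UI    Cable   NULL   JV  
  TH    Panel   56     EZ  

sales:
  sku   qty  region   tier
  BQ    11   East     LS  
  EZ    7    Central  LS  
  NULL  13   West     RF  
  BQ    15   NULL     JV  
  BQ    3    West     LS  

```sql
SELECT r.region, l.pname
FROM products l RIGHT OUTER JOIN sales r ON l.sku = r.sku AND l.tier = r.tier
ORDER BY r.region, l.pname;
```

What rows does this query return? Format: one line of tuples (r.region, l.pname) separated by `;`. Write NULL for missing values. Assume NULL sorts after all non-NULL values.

(Central, NULL); (East, NULL); (West, NULL); (West, NULL); (NULL, NULL)

RIGHT JOIN keeps every row from `sales`; unmatched rows get NULL for `products`'s columns.
Matching on l.sku = r.sku AND l.tier = r.tier. A NULL in a compared column never satisfies the condition.
Matched pairs: 0; unmatched r rows kept: 5.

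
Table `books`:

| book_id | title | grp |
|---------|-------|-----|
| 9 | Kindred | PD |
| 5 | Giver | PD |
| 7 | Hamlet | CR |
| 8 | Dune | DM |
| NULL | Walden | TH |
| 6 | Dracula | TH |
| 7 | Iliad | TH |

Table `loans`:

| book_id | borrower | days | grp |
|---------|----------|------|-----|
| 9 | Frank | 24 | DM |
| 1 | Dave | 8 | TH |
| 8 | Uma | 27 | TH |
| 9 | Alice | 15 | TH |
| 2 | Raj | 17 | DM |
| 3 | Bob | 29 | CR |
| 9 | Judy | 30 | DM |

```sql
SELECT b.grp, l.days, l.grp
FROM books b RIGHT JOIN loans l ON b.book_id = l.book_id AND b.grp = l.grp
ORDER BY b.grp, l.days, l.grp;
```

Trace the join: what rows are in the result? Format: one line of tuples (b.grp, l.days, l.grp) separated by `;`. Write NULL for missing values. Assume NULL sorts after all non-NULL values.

(NULL, 8, TH); (NULL, 15, TH); (NULL, 17, DM); (NULL, 24, DM); (NULL, 27, TH); (NULL, 29, CR); (NULL, 30, DM)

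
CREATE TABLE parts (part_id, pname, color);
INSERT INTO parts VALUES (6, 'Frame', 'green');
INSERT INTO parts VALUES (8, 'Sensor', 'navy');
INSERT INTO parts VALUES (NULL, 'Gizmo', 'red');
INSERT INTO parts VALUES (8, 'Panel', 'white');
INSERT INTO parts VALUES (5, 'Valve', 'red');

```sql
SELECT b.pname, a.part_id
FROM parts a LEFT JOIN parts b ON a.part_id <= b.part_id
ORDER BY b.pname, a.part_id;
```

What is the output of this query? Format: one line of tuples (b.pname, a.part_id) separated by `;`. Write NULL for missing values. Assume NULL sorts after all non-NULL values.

LEFT JOIN keeps every row from `parts a`; unmatched rows get NULL for `parts b`'s columns.
Matching on a.part_id <= b.part_id. A NULL in a compared column never satisfies the condition.
- a[0] part_id=6 → 3 match(es) in b → 3 row(s).
- a[1] part_id=8 → 2 match(es) in b → 2 row(s).
- a[2] part_id=NULL → no match; kept with NULLs on the b side.
- a[3] part_id=8 → 2 match(es) in b → 2 row(s).
- a[4] part_id=5 → 4 match(es) in b → 4 row(s).

(Frame, 5); (Frame, 6); (Panel, 5); (Panel, 6); (Panel, 8); (Panel, 8); (Sensor, 5); (Sensor, 6); (Sensor, 8); (Sensor, 8); (Valve, 5); (NULL, NULL)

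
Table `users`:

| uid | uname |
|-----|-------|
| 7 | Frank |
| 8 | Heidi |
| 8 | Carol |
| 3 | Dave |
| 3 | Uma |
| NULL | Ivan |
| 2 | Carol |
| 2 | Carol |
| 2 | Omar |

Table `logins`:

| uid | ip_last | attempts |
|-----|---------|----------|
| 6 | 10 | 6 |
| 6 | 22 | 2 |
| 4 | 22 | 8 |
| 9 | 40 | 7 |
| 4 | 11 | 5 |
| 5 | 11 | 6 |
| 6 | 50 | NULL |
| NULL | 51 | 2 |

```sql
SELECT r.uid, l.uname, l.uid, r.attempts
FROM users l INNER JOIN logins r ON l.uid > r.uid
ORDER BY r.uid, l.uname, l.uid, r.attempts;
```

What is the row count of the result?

INNER JOIN keeps only pairs where the ON condition holds.
Matching on l.uid > r.uid. A NULL in a compared column never satisfies the condition.
- l (uid=7) pairs with 6 row(s) of r.
- l (uid=8) pairs with 6 row(s) of r.
- l (uid=8) pairs with 6 row(s) of r.
- l (uid=3) has no partner → excluded.
- l (uid=3) has no partner → excluded.
- l (uid=NULL) has no partner → excluded.
- l (uid=2) has no partner → excluded.
- l (uid=2) has no partner → excluded.
- l (uid=2) has no partner → excluded.
Total: 18 rows.

18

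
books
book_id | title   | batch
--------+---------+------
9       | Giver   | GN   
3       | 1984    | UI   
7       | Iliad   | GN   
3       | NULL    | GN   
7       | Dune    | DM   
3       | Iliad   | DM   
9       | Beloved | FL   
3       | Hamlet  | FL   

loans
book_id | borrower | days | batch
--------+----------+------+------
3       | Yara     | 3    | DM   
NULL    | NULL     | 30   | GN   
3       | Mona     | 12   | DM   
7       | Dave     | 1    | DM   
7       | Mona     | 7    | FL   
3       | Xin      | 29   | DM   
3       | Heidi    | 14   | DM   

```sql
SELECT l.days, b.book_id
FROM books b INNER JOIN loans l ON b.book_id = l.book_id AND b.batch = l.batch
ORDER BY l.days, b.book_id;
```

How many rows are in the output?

INNER JOIN keeps only pairs where the ON condition holds.
Matching on b.book_id = l.book_id AND b.batch = l.batch. A NULL in a compared column never satisfies the condition.
Matched pairs: 5.
Total: 5 rows.

5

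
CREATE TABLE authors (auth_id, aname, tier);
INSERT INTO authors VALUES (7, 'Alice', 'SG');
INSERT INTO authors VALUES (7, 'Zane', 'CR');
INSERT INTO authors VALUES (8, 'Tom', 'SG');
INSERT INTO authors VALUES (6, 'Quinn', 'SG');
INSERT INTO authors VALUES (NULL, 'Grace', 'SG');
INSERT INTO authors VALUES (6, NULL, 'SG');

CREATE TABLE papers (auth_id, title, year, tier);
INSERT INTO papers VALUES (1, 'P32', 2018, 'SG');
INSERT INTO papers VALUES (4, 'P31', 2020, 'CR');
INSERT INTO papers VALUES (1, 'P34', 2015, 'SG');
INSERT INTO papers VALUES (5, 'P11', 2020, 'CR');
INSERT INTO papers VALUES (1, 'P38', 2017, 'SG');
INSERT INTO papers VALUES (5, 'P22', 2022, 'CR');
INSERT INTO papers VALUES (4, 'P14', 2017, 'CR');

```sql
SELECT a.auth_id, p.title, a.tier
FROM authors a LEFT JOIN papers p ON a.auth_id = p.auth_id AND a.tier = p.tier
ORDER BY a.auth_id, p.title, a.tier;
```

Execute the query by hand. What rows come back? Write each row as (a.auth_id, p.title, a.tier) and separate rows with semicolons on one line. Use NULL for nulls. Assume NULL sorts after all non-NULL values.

(6, NULL, SG); (6, NULL, SG); (7, NULL, CR); (7, NULL, SG); (8, NULL, SG); (NULL, NULL, SG)

LEFT JOIN keeps every row from `authors`; unmatched rows get NULL for `papers`'s columns.
Matching on a.auth_id = p.auth_id AND a.tier = p.tier. A NULL in a compared column never satisfies the condition.
Matched pairs: 0; unmatched a rows kept: 6.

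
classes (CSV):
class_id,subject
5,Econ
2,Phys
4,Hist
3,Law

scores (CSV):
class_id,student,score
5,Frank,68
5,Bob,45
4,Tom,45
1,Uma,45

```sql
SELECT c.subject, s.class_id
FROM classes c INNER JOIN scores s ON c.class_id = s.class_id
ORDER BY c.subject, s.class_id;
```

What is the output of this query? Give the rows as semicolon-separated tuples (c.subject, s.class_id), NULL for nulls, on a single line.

INNER JOIN keeps only pairs where the ON condition holds.
Matching on c.class_id = s.class_id.
Matched pairs: 3.

(Econ, 5); (Econ, 5); (Hist, 4)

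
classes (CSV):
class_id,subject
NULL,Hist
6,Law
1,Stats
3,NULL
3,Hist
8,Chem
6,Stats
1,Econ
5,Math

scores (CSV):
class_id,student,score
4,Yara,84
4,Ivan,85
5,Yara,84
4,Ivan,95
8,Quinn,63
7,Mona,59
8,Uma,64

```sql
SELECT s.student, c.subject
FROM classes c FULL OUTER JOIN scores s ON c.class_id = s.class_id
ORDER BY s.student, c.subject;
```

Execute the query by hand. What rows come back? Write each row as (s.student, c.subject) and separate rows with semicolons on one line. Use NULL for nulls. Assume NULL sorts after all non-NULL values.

(Ivan, NULL); (Ivan, NULL); (Mona, NULL); (Quinn, Chem); (Uma, Chem); (Yara, Math); (Yara, NULL); (NULL, Econ); (NULL, Hist); (NULL, Hist); (NULL, Law); (NULL, Stats); (NULL, Stats); (NULL, NULL)

FULL OUTER JOIN keeps every row from both sides; unmatched rows get NULL for the other side's columns.
Matching on c.class_id = s.class_id. A NULL in a compared column never satisfies the condition.
- c[0] class_id=NULL → no match; kept with NULLs on the s side.
- c[1] class_id=6 → no match; kept with NULLs on the s side.
- c[2] class_id=1 → no match; kept with NULLs on the s side.
- c[3] class_id=3 → no match; kept with NULLs on the s side.
- c[4] class_id=3 → no match; kept with NULLs on the s side.
- c[5] class_id=8 → 2 match(es) in s → 2 row(s).
- c[6] class_id=6 → no match; kept with NULLs on the s side.
- c[7] class_id=1 → no match; kept with NULLs on the s side.
- c[8] class_id=5 → 1 match(es) in s → 1 row(s).
- 4 s row(s) had no c match → kept, c columns NULL.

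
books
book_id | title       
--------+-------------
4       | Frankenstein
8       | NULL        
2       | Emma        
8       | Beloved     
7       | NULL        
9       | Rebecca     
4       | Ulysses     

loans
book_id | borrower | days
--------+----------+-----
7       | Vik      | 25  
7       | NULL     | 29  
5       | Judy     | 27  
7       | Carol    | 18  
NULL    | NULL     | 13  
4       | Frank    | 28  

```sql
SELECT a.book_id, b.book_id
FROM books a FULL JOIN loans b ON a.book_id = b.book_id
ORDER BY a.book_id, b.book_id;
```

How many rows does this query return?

11

FULL OUTER JOIN keeps every row from both sides; unmatched rows get NULL for the other side's columns.
Matching on a.book_id = b.book_id. A NULL in a compared column never satisfies the condition.
Matched pairs: 5; unmatched a rows kept: 4; unmatched b rows kept: 2.
Total: 5 matched + 6 padded = 11 rows.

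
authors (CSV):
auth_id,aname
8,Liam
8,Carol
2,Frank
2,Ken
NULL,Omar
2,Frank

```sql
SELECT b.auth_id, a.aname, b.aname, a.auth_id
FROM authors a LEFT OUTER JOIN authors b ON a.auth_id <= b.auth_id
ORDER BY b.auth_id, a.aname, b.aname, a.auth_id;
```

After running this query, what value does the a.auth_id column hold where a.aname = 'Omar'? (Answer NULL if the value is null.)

NULL

LEFT JOIN keeps every row from `authors a`; unmatched rows get NULL for `authors b`'s columns.
Matching on a.auth_id <= b.auth_id. A NULL in a compared column never satisfies the condition.
Matched pairs: 19; unmatched a rows kept: 1.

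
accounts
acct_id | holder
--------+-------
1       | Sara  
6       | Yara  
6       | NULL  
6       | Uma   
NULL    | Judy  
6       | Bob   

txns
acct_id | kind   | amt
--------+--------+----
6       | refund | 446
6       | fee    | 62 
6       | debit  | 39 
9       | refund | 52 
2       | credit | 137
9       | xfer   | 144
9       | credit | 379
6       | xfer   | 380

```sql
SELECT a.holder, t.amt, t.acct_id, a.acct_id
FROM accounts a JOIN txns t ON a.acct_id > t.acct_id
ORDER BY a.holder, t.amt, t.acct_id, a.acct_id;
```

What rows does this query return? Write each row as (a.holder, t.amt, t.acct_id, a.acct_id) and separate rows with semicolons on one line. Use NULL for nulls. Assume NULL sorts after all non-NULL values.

(Bob, 137, 2, 6); (Uma, 137, 2, 6); (Yara, 137, 2, 6); (NULL, 137, 2, 6)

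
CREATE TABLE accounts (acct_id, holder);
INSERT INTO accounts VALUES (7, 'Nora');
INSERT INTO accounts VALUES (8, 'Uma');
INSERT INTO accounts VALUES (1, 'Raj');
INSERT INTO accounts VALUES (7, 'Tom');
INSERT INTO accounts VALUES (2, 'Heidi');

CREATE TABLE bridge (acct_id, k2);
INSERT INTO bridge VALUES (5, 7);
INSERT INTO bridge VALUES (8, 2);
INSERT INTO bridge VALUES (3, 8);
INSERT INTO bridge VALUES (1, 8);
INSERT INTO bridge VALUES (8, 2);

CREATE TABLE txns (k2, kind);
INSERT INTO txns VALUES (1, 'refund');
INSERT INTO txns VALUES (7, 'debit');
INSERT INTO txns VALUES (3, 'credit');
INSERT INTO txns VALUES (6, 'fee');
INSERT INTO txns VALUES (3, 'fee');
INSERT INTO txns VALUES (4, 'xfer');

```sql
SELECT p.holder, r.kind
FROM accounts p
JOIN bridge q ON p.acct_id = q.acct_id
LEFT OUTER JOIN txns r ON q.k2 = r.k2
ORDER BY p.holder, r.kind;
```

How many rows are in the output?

3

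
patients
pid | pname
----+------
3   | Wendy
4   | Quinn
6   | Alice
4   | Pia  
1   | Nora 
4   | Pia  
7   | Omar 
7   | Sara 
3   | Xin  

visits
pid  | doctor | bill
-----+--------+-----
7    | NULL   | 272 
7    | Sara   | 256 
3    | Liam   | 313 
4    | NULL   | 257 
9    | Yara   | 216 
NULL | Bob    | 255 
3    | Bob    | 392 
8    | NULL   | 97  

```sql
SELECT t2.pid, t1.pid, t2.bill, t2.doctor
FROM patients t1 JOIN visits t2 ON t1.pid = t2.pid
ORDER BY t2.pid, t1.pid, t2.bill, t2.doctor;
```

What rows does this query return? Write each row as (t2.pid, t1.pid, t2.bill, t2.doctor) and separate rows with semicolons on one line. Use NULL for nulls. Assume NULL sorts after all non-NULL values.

INNER JOIN keeps only pairs where the ON condition holds.
Matching on t1.pid = t2.pid. A NULL in a compared column never satisfies the condition.
- t1[0] pid=3 → 2 match(es) in t2 → 2 row(s).
- t1[1] pid=4 → 1 match(es) in t2 → 1 row(s).
- t1[2] pid=6 → no match; dropped.
- t1[3] pid=4 → 1 match(es) in t2 → 1 row(s).
- t1[4] pid=1 → no match; dropped.
- t1[5] pid=4 → 1 match(es) in t2 → 1 row(s).
- t1[6] pid=7 → 2 match(es) in t2 → 2 row(s).
- t1[7] pid=7 → 2 match(es) in t2 → 2 row(s).
- t1[8] pid=3 → 2 match(es) in t2 → 2 row(s).

(3, 3, 313, Liam); (3, 3, 313, Liam); (3, 3, 392, Bob); (3, 3, 392, Bob); (4, 4, 257, NULL); (4, 4, 257, NULL); (4, 4, 257, NULL); (7, 7, 256, Sara); (7, 7, 256, Sara); (7, 7, 272, NULL); (7, 7, 272, NULL)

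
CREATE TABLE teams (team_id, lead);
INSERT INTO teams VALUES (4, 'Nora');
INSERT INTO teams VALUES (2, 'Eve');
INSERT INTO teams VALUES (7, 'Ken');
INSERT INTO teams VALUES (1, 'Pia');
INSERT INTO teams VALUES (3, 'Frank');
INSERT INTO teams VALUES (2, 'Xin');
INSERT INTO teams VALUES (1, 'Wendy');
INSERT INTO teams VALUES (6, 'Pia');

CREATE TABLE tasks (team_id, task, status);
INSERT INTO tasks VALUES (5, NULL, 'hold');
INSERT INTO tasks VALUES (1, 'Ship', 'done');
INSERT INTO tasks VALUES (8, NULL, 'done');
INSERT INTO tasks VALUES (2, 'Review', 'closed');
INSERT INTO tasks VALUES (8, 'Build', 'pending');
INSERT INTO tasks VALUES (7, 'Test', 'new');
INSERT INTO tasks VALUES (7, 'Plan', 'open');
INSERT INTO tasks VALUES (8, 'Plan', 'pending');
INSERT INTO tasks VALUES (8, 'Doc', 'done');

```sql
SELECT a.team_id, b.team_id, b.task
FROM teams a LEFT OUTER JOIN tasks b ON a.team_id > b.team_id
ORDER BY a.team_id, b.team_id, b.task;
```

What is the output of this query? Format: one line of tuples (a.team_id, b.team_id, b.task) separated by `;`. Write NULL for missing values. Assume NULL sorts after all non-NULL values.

(1, NULL, NULL); (1, NULL, NULL); (2, 1, Ship); (2, 1, Ship); (3, 1, Ship); (3, 2, Review); (4, 1, Ship); (4, 2, Review); (6, 1, Ship); (6, 2, Review); (6, 5, NULL); (7, 1, Ship); (7, 2, Review); (7, 5, NULL)

LEFT JOIN keeps every row from `teams`; unmatched rows get NULL for `tasks`'s columns.
Matching on a.team_id > b.team_id.
- a row (team_id=4): matches 2 b row(s) → 2 output row(s).
- a row (team_id=2): matches 1 b row(s) → 1 output row(s).
- a row (team_id=7): matches 3 b row(s) → 3 output row(s).
- a row (team_id=1): no match → kept, b columns NULL.
- a row (team_id=3): matches 2 b row(s) → 2 output row(s).
- a row (team_id=2): matches 1 b row(s) → 1 output row(s).
- a row (team_id=1): no match → kept, b columns NULL.
- a row (team_id=6): matches 3 b row(s) → 3 output row(s).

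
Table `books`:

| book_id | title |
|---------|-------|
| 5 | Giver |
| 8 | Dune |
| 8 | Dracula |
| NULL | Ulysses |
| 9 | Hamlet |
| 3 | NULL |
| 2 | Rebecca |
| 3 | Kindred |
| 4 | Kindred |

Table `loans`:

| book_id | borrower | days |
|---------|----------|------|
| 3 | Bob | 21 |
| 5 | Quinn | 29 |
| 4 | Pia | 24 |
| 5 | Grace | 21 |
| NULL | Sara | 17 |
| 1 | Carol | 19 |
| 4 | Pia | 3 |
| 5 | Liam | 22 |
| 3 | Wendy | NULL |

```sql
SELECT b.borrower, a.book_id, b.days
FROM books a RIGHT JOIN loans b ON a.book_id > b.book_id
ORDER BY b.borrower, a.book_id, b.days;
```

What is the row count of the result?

RIGHT JOIN keeps every row from `loans`; unmatched rows get NULL for `books`'s columns.
Matching on a.book_id > b.book_id. A NULL in a compared column never satisfies the condition.
- book_id=5: 5 matching b row(s), so 5 row(s) emitted.
- book_id=8: 8 matching b row(s), so 8 row(s) emitted.
- book_id=8: 8 matching b row(s), so 8 row(s) emitted.
- book_id=NULL: no matching b row.
- book_id=9: 8 matching b row(s), so 8 row(s) emitted.
- book_id=3: 1 matching b row(s), so 1 row(s) emitted.
- book_id=2: 1 matching b row(s), so 1 row(s) emitted.
- book_id=3: 1 matching b row(s), so 1 row(s) emitted.
- book_id=4: 3 matching b row(s), so 3 row(s) emitted.
- plus 1 unmatched b row(s), each kept with NULL a columns.
Total: 35 matched + 1 padded = 36 rows.

36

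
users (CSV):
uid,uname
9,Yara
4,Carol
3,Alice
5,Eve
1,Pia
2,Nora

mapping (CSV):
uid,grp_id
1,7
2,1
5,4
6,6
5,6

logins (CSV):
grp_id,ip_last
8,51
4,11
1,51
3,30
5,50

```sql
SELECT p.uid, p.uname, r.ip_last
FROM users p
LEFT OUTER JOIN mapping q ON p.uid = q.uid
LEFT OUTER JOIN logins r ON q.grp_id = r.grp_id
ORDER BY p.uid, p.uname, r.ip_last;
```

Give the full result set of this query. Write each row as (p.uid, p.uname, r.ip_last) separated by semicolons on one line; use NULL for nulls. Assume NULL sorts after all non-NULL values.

(1, Pia, NULL); (2, Nora, 51); (3, Alice, NULL); (4, Carol, NULL); (5, Eve, 11); (5, Eve, NULL); (9, Yara, NULL)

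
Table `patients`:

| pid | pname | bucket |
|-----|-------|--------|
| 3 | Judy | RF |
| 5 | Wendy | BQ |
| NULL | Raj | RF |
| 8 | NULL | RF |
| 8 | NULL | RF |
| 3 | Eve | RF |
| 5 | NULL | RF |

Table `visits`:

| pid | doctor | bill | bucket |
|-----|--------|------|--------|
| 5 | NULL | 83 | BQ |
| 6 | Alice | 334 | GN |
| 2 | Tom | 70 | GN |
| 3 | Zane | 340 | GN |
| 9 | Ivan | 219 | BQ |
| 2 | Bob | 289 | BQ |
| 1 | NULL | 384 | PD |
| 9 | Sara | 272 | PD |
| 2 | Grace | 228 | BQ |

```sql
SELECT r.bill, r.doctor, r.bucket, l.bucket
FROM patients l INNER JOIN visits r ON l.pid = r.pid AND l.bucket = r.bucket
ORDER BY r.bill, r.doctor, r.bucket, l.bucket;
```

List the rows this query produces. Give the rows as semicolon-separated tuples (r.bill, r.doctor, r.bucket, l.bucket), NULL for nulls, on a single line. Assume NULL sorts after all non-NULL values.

INNER JOIN keeps only pairs where the ON condition holds.
Matching on l.pid = r.pid AND l.bucket = r.bucket. A NULL in a compared column never satisfies the condition.
- pid=3, bucket=RF: no matching r row, dropped.
- pid=5, bucket=BQ: 1 matching r row(s), so 1 row(s) emitted.
- pid=NULL, bucket=RF: no matching r row, dropped.
- pid=8, bucket=RF: no matching r row, dropped.
- pid=8, bucket=RF: no matching r row, dropped.
- pid=3, bucket=RF: no matching r row, dropped.
- pid=5, bucket=RF: no matching r row, dropped.
After projecting and ordering:
r.bill | r.doctor | r.bucket | l.bucket
83 | NULL | BQ | BQ

(83, NULL, BQ, BQ)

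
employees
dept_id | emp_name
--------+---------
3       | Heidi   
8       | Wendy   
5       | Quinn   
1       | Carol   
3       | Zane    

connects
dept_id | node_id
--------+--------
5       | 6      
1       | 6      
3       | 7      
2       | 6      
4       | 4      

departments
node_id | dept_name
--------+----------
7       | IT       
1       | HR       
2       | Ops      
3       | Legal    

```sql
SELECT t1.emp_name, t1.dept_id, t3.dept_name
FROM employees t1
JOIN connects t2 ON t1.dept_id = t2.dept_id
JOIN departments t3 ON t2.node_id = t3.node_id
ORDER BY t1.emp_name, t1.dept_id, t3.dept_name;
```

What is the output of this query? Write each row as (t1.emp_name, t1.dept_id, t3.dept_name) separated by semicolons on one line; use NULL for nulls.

(Heidi, 3, IT); (Zane, 3, IT)

Evaluate left to right. First `employees t1 INNER JOIN connects t2` on dept_id: 4 row(s).
Then INNER JOIN `departments t3` on node_id: keep only rows whose t2.node_id appears in t3.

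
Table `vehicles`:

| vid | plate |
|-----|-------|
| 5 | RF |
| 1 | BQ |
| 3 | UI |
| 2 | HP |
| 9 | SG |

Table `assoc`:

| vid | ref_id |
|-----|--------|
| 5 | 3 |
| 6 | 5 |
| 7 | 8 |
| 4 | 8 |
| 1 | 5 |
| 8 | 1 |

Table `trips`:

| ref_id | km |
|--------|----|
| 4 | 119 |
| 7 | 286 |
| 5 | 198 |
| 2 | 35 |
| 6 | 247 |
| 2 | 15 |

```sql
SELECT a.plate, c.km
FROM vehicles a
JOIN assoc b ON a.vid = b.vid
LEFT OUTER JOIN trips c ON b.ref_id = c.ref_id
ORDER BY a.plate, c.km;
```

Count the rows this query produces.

2

Evaluate left to right. First `vehicles a INNER JOIN assoc b` on vid: 2 row(s).
Then LEFT JOIN `trips c` on ref_id: each of those 2 rows is kept; rows whose b.ref_id has no match in c get NULL for c's columns.
Result: 2 row(s).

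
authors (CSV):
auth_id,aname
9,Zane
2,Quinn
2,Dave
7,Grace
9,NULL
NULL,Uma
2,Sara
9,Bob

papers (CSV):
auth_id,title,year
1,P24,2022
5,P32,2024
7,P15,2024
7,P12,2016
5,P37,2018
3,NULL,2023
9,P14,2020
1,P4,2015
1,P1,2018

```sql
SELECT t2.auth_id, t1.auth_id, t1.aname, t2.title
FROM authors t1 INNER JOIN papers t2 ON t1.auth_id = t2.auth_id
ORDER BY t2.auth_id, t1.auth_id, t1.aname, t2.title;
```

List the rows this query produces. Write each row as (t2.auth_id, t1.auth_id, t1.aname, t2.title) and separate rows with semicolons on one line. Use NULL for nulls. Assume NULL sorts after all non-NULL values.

(7, 7, Grace, P12); (7, 7, Grace, P15); (9, 9, Bob, P14); (9, 9, Zane, P14); (9, 9, NULL, P14)

INNER JOIN keeps only pairs where the ON condition holds.
Matching on t1.auth_id = t2.auth_id. A NULL in a compared column never satisfies the condition.
- t1 (auth_id=9) pairs with 1 row(s) of t2.
- t1 (auth_id=2) has no partner → excluded.
- t1 (auth_id=2) has no partner → excluded.
- t1 (auth_id=7) pairs with 2 row(s) of t2.
- t1 (auth_id=9) pairs with 1 row(s) of t2.
- t1 (auth_id=NULL) has no partner → excluded.
- t1 (auth_id=2) has no partner → excluded.
- t1 (auth_id=9) pairs with 1 row(s) of t2.
After projecting and ordering:
t2.auth_id | t1.auth_id | t1.aname | t2.title
7 | 7 | Grace | P12
7 | 7 | Grace | P15
9 | 9 | Bob | P14
9 | 9 | Zane | P14
9 | 9 | NULL | P14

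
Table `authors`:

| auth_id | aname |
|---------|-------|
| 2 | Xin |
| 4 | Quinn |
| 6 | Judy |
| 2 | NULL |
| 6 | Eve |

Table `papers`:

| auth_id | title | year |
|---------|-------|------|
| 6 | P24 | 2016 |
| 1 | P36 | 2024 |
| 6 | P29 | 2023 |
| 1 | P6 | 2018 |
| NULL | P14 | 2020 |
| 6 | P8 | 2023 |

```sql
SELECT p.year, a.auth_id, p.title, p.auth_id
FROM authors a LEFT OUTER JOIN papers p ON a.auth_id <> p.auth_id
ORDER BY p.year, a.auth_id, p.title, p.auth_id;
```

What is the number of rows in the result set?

19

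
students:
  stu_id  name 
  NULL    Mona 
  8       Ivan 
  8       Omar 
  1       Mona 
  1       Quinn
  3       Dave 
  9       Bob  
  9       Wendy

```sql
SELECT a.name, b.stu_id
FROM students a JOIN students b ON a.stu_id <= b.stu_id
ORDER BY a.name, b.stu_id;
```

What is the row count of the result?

31

INNER JOIN keeps only pairs where the ON condition holds.
Matching on a.stu_id <= b.stu_id. A NULL in a compared column never satisfies the condition.
Matched pairs: 31.
Total: 31 rows.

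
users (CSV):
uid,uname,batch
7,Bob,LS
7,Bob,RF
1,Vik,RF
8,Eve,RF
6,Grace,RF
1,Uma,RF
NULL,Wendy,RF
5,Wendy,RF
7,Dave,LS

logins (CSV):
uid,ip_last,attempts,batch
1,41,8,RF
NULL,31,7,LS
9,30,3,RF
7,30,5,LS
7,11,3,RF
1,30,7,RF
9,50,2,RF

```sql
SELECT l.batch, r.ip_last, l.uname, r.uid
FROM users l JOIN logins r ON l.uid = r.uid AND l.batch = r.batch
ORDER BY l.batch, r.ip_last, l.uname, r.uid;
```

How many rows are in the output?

7

INNER JOIN keeps only pairs where the ON condition holds.
Matching on l.uid = r.uid AND l.batch = r.batch. A NULL in a compared column never satisfies the condition.
- uid=7, batch=LS: 1 matching r row(s), so 1 row(s) emitted.
- uid=7, batch=RF: 1 matching r row(s), so 1 row(s) emitted.
- uid=1, batch=RF: 2 matching r row(s), so 2 row(s) emitted.
- uid=8, batch=RF: no matching r row, dropped.
- uid=6, batch=RF: no matching r row, dropped.
- uid=1, batch=RF: 2 matching r row(s), so 2 row(s) emitted.
- uid=NULL, batch=RF: no matching r row, dropped.
- uid=5, batch=RF: no matching r row, dropped.
- uid=7, batch=LS: 1 matching r row(s), so 1 row(s) emitted.
Total: 7 rows.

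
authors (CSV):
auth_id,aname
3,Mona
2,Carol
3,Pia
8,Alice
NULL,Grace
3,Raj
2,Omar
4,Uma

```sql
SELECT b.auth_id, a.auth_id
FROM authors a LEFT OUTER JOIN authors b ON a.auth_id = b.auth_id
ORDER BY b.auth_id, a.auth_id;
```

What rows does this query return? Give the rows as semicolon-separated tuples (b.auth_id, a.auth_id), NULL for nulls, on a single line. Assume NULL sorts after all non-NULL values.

(2, 2); (2, 2); (2, 2); (2, 2); (3, 3); (3, 3); (3, 3); (3, 3); (3, 3); (3, 3); (3, 3); (3, 3); (3, 3); (4, 4); (8, 8); (NULL, NULL)

LEFT JOIN keeps every row from `authors a`; unmatched rows get NULL for `authors b`'s columns.
Matching on a.auth_id = b.auth_id. A NULL in a compared column never satisfies the condition.
- a (auth_id=3) pairs with 3 row(s) of b.
- a (auth_id=2) pairs with 2 row(s) of b.
- a (auth_id=3) pairs with 3 row(s) of b.
- a (auth_id=8) pairs with 1 row(s) of b.
- a (auth_id=NULL) has no partner → padded with NULL.
- a (auth_id=3) pairs with 3 row(s) of b.
- a (auth_id=2) pairs with 2 row(s) of b.
- a (auth_id=4) pairs with 1 row(s) of b.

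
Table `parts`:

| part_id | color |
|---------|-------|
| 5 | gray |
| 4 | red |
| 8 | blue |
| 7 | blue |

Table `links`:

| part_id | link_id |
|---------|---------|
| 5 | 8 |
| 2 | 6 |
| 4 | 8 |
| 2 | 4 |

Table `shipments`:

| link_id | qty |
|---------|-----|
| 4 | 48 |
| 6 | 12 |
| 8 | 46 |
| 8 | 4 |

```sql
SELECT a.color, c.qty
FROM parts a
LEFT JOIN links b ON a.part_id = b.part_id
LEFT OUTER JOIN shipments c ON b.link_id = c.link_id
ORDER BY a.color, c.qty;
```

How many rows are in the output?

6

Joins associate left-to-right: parts LEFT JOIN links on part_id gives 4 intermediate row(s).
Then LEFT JOIN `shipments c` on link_id: each of those 4 rows is kept; rows whose b.link_id has no match in c get NULL for c's columns.
Result: 6 row(s).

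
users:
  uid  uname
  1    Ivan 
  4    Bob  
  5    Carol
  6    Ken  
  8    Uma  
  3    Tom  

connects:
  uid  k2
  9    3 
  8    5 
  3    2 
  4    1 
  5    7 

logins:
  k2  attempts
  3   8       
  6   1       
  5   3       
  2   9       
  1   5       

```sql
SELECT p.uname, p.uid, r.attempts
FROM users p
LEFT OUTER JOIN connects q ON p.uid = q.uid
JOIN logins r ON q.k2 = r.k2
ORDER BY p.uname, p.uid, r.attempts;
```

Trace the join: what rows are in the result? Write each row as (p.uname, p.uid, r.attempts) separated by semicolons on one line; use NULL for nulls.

(Bob, 4, 5); (Tom, 3, 9); (Uma, 8, 3)

Evaluate left to right. First `users p LEFT JOIN connects q` on uid: 6 row(s).
Then INNER JOIN `logins r` on k2: keep only rows whose q.k2 appears in r.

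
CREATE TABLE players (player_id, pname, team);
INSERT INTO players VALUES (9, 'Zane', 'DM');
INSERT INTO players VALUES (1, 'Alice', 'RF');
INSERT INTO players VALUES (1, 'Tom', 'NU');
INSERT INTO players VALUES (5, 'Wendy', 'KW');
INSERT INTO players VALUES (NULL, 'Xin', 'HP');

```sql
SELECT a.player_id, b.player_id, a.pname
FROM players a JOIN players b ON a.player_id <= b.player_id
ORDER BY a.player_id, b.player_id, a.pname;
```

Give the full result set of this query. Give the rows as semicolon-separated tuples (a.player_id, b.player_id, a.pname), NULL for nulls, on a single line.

(1, 1, Alice); (1, 1, Alice); (1, 1, Tom); (1, 1, Tom); (1, 5, Alice); (1, 5, Tom); (1, 9, Alice); (1, 9, Tom); (5, 5, Wendy); (5, 9, Wendy); (9, 9, Zane)

INNER JOIN keeps only pairs where the ON condition holds.
Matching on a.player_id <= b.player_id. A NULL in a compared column never satisfies the condition.
- a (player_id=9) pairs with 1 row(s) of b.
- a (player_id=1) pairs with 4 row(s) of b.
- a (player_id=1) pairs with 4 row(s) of b.
- a (player_id=5) pairs with 2 row(s) of b.
- a (player_id=NULL) has no partner → excluded.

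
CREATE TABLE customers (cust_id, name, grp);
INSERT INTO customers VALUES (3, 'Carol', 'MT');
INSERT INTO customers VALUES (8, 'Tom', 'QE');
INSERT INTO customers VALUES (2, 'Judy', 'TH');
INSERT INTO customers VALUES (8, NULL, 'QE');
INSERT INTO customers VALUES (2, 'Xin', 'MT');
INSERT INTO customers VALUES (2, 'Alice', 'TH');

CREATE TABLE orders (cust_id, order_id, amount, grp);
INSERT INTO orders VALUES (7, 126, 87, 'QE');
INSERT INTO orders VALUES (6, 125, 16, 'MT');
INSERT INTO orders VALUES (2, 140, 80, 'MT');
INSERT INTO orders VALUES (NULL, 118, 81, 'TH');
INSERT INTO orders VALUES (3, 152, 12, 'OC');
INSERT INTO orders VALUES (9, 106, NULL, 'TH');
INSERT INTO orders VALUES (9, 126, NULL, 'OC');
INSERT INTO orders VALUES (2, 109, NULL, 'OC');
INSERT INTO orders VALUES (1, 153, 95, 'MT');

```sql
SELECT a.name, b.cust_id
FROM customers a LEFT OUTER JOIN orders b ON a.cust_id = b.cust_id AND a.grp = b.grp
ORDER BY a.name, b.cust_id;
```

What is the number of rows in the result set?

6

LEFT JOIN keeps every row from `customers`; unmatched rows get NULL for `orders`'s columns.
Matching on a.cust_id = b.cust_id AND a.grp = b.grp. A NULL in a compared column never satisfies the condition.
Matched pairs: 1; unmatched a rows kept: 5.
Total: 1 matched + 5 padded = 6 rows.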